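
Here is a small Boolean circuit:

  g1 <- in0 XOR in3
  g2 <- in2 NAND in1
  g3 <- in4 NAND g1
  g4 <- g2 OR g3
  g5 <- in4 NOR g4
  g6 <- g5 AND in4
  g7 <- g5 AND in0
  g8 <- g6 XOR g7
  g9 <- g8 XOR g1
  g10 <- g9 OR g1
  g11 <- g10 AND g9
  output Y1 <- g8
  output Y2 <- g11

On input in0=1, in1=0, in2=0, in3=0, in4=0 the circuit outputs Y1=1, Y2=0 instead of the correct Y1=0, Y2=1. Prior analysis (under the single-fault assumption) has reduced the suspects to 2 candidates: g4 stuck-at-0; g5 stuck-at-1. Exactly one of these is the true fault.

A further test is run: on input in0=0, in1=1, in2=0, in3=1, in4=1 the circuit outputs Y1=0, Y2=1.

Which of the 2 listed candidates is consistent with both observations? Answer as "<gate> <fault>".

g4 stuck-at-0

Evaluate each candidate on input in0=0, in1=1, in2=0, in3=1, in4=1:
  g4 stuck-at-0: g1=1, g2=1, g3=0, g4=0 [stuck-at-0], g5=0, g6=0, g7=0, g8=0, g9=1, g10=1, g11=1 → Y1=0, Y2=1 — matches
  g5 stuck-at-1: g1=1, g2=1, g3=0, g4=1, g5=1 [stuck-at-1], g6=1, g7=0, g8=1, g9=0, g10=1, g11=0 → Y1=1, Y2=0 — eliminated
Only g4 stuck-at-0 reproduces the observed Y1=0, Y2=1.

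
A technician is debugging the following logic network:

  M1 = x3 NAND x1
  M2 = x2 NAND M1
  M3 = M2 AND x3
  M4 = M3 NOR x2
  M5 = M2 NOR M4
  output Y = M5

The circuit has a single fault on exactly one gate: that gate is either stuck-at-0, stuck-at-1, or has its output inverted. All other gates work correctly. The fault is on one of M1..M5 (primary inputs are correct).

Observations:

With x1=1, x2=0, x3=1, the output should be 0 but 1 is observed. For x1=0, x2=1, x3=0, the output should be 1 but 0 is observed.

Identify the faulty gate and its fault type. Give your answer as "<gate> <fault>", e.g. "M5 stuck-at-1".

M5 inverted output

Fault-free values for test 1 (x1=1, x2=0, x3=1): M1=0, M2=1, M3=1, M4=0, M5=0, giving Y=0. Observed 1.
Test 1: faults giving observed 1 are {M5 stuck-at-1, M5 inverted output}.
Test 2 (x1=0, x2=1, x3=0): fault-free M1=1, M2=0, M3=0, M4=0, M5=1 → 1; observed 0. Eliminates M5 stuck-at-1.
Only M5 inverted output is consistent with every test.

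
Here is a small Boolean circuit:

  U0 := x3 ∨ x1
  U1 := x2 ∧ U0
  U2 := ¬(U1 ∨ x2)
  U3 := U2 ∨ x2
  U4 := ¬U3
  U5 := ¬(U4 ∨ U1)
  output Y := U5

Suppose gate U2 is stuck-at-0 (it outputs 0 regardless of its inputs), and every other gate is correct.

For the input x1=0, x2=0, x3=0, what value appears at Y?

0

Propagate with U2 forced: U0=0, U1=0, U2=0 [stuck-at-0], U3=0, U4=1, U5=0.
So Y = 0. (Without the fault it would be 1.)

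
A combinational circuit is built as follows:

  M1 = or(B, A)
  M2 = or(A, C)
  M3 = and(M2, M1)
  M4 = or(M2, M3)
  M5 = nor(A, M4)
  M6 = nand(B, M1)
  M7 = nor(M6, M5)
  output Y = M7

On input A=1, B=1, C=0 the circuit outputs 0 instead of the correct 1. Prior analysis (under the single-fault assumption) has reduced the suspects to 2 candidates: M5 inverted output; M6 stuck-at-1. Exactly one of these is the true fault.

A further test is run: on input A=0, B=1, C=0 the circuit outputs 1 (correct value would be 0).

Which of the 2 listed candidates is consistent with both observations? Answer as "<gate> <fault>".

M5 inverted output

Evaluate each candidate on input A=0, B=1, C=0:
  M5 inverted output: M1=1, M2=0, M3=0, M4=0, M5=0 [inverted output], M6=0, M7=1 → 1 — matches
  M6 stuck-at-1: M1=1, M2=0, M3=0, M4=0, M5=1, M6=1 [stuck-at-1], M7=0 → 0 — eliminated
Only M5 inverted output reproduces the observed 1.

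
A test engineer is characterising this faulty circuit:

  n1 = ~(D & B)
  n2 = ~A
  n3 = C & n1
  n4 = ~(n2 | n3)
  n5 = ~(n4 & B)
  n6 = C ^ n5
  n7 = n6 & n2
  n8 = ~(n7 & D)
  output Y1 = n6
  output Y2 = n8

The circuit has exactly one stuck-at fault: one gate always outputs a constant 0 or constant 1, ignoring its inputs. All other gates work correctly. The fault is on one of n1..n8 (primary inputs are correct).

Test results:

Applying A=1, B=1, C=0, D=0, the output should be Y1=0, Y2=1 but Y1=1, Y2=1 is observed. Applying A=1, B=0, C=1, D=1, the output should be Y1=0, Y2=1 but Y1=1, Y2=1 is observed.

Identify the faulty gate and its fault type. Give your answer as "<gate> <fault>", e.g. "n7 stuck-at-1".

Fault-free values for test 1 (A=1, B=1, C=0, D=0): n1=1, n2=0, n3=0, n4=1, n5=0, n6=0, n7=0, n8=1, giving Y1=0, Y2=1. Observed Y1=1, Y2=1.
Test 1: faults giving observed Y1=1, Y2=1 are {n2 stuck-at-1, n3 stuck-at-1, n4 stuck-at-0, n5 stuck-at-1, n6 stuck-at-1}.
Test 2 (A=1, B=0, C=1, D=1): fault-free n1=1, n2=0, n3=1, n4=0, n5=1, n6=0, n7=0, n8=1 → Y1=0, Y2=1; observed Y1=1, Y2=1. Eliminates n2 stuck-at-1, n3 stuck-at-1, n4 stuck-at-0, n5 stuck-at-1.
Only n6 stuck-at-1 is consistent with every test.

n6 stuck-at-1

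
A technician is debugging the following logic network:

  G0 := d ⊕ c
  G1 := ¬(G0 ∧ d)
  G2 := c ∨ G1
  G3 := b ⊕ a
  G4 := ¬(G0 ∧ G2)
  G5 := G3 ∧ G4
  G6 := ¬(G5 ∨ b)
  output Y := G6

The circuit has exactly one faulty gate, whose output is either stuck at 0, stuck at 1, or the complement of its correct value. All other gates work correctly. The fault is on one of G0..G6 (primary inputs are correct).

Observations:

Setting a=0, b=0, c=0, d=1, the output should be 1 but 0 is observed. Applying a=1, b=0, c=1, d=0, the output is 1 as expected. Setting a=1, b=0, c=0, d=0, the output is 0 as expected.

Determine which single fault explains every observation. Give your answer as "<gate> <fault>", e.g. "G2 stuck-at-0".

G3 stuck-at-1

Fault-free values for test 1 (a=0, b=0, c=0, d=1): G0=1, G1=0, G2=0, G3=0, G4=1, G5=0, G6=1, giving Y=1. Observed 0.
Test 1: faults giving observed 0 are {G3 stuck-at-1, G3 inverted output, G5 stuck-at-1, G5 inverted output, G6 stuck-at-0, G6 inverted output}.
Test 2 (a=1, b=0, c=1, d=0): fault-free G0=1, G1=1, G2=1, G3=1, G4=0, G5=0, G6=1 → 1; observed 1. Eliminates G5 stuck-at-1, G5 inverted output, G6 stuck-at-0, G6 inverted output.
Test 3 (a=1, b=0, c=0, d=0): fault-free G0=0, G1=1, G2=1, G3=1, G4=1, G5=1, G6=0 → 0; observed 0. Eliminates G3 inverted output.
Only G3 stuck-at-1 is consistent with every test.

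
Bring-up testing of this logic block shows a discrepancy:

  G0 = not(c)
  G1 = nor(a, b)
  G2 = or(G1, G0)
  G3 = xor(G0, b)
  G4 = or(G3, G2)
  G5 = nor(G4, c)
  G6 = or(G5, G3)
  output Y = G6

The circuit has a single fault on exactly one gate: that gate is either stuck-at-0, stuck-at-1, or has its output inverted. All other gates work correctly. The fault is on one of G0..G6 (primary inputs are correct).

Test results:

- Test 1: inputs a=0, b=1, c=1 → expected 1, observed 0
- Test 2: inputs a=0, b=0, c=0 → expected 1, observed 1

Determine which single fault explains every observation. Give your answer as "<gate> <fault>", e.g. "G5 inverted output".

G0 stuck-at-1

Fault-free values for test 1 (a=0, b=1, c=1): G0=0, G1=0, G2=0, G3=1, G4=1, G5=0, G6=1, giving Y=1. Observed 0.
Test 1: faults giving observed 0 are {G0 stuck-at-1, G0 inverted output, G3 stuck-at-0, G3 inverted output, G6 stuck-at-0, G6 inverted output}.
Test 2 (a=0, b=0, c=0): fault-free G0=1, G1=1, G2=1, G3=1, G4=1, G5=0, G6=1 → 1; observed 1. Eliminates G0 inverted output, G3 stuck-at-0, G3 inverted output, G6 stuck-at-0, G6 inverted output.
Only G0 stuck-at-1 is consistent with every test.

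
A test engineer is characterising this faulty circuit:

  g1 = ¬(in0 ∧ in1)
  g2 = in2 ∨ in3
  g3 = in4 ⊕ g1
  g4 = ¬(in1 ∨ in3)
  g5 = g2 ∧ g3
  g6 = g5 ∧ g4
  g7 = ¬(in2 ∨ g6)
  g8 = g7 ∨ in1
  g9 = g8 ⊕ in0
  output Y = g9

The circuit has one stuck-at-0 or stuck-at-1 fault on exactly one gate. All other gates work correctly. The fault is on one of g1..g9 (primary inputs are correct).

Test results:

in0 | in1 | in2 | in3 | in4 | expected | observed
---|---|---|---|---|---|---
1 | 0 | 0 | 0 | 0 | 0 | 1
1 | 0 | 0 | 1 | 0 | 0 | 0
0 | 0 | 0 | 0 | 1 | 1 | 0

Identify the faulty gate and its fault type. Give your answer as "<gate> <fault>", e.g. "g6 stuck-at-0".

g5 stuck-at-1

Fault-free values for test 1 (in0=1, in1=0, in2=0, in3=0, in4=0): g1=1, g2=0, g3=1, g4=1, g5=0, g6=0, g7=1, g8=1, g9=0, giving Y=0. Observed 1.
Test 1: faults giving observed 1 are {g2 stuck-at-1, g5 stuck-at-1, g6 stuck-at-1, g7 stuck-at-0, g8 stuck-at-0, g9 stuck-at-1}.
Test 2 (in0=1, in1=0, in2=0, in3=1, in4=0): fault-free g1=1, g2=1, g3=1, g4=0, g5=1, g6=0, g7=1, g8=1, g9=0 → 0; observed 0. Eliminates g6 stuck-at-1, g7 stuck-at-0, g8 stuck-at-0, g9 stuck-at-1.
Test 3 (in0=0, in1=0, in2=0, in3=0, in4=1): fault-free g1=1, g2=0, g3=0, g4=1, g5=0, g6=0, g7=1, g8=1, g9=1 → 1; observed 0. Eliminates g2 stuck-at-1.
Only g5 stuck-at-1 is consistent with every test.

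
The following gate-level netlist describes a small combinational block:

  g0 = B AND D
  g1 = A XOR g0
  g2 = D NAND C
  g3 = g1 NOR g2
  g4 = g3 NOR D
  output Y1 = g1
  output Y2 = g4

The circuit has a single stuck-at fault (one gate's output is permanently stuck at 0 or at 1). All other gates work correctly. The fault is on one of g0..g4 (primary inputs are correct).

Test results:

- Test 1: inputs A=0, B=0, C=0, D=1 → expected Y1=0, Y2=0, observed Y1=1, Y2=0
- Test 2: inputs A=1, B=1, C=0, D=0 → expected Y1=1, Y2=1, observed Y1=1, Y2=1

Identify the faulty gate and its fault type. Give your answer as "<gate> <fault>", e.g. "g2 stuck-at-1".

g1 stuck-at-1

Fault-free values for test 1 (A=0, B=0, C=0, D=1): g0=0, g1=0, g2=1, g3=0, g4=0, giving Y1=0, Y2=0. Observed Y1=1, Y2=0.
Test 1: faults giving observed Y1=1, Y2=0 are {g0 stuck-at-1, g1 stuck-at-1}.
Test 2 (A=1, B=1, C=0, D=0): fault-free g0=0, g1=1, g2=1, g3=0, g4=1 → Y1=1, Y2=1; observed Y1=1, Y2=1. Eliminates g0 stuck-at-1.
Only g1 stuck-at-1 is consistent with every test.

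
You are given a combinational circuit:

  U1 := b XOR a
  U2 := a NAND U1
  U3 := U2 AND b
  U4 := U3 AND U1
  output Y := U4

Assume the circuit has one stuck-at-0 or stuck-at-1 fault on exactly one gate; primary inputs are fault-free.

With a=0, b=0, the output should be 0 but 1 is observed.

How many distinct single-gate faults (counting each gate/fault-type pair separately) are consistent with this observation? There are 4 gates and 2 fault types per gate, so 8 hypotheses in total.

Fault-free: U1=0, U2=1, U3=0, U4=0 → 0. Observed 1.
  U1 stuck-at-0: output 0 ✗
  U1 stuck-at-1: output 0 ✗
  U2 stuck-at-0: output 0 ✗
  U2 stuck-at-1: output 0 ✗
  U3 stuck-at-0: output 0 ✗
  U3 stuck-at-1: output 0 ✗
  U4 stuck-at-0: output 0 ✗
  U4 stuck-at-1: output 1 ✓
Consistent faults: {U4 stuck-at-1} — 1 in all.

1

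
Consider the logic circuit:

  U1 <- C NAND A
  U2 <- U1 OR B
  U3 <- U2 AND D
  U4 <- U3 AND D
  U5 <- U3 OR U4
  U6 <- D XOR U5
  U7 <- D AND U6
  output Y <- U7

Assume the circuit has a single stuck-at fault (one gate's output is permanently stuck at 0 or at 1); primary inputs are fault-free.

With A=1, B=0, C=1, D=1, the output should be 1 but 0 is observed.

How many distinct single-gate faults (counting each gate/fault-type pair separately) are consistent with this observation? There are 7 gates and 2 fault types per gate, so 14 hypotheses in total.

7

Fault-free: U1=0, U2=0, U3=0, U4=0, U5=0, U6=1, U7=1 → 1. Observed 0.
  U1 stuck-at-0: output 1 ✗
  U1 stuck-at-1: output 0 ✓
  U2 stuck-at-0: output 1 ✗
  U2 stuck-at-1: output 0 ✓
  U3 stuck-at-0: output 1 ✗
  U3 stuck-at-1: output 0 ✓
  U4 stuck-at-0: output 1 ✗
  U4 stuck-at-1: output 0 ✓
  U5 stuck-at-0: output 1 ✗
  U5 stuck-at-1: output 0 ✓
  U6 stuck-at-0: output 0 ✓
  U6 stuck-at-1: output 1 ✗
  U7 stuck-at-0: output 0 ✓
  U7 stuck-at-1: output 1 ✗
Consistent faults: {U1 stuck-at-1, U2 stuck-at-1, U3 stuck-at-1, U4 stuck-at-1, U5 stuck-at-1, U6 stuck-at-0, U7 stuck-at-0} — 7 in all.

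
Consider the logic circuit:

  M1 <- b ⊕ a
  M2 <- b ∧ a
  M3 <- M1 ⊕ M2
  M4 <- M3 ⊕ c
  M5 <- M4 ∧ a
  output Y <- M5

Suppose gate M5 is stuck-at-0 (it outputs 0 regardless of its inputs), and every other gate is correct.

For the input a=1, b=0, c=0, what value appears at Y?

Propagate with M5 forced: M1=1, M2=0, M3=1, M4=1, M5=0 [stuck-at-0].
So Y = 0. (Without the fault it would be 1.)

0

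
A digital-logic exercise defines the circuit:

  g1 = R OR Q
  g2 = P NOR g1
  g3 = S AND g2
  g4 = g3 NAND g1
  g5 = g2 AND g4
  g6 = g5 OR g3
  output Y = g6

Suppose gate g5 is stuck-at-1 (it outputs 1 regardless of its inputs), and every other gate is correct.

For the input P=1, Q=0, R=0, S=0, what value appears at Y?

Propagate with g5 forced: g1=0, g2=0, g3=0, g4=1, g5=1 [stuck-at-1], g6=1.
So Y = 1. (Without the fault it would be 0.)

1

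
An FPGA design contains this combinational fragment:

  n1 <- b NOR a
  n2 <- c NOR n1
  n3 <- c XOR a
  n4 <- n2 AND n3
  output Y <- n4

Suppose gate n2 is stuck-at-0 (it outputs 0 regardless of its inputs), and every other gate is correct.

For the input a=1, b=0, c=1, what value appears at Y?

0

Propagate with n2 forced: n1=0, n2=0 [stuck-at-0], n3=0, n4=0.
So Y = 0. (Same as the fault-free value — the fault is masked on this input.)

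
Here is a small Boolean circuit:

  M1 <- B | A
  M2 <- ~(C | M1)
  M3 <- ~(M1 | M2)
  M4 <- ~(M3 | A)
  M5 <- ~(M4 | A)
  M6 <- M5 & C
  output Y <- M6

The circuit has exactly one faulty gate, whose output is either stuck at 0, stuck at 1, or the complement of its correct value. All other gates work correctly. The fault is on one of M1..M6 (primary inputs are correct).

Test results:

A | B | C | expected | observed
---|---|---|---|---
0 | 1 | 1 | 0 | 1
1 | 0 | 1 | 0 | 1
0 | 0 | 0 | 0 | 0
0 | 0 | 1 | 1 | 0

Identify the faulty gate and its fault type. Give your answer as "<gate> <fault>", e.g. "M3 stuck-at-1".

M5 inverted output

Fault-free values for test 1 (A=0, B=1, C=1): M1=1, M2=0, M3=0, M4=1, M5=0, M6=0, giving Y=0. Observed 1.
Test 1: faults giving observed 1 are {M1 stuck-at-0, M1 inverted output, M3 stuck-at-1, M3 inverted output, M4 stuck-at-0, M4 inverted output, M5 stuck-at-1, M5 inverted output, M6 stuck-at-1, M6 inverted output}.
Test 2 (A=1, B=0, C=1): fault-free M1=1, M2=0, M3=0, M4=0, M5=0, M6=0 → 0; observed 1. Eliminates M1 stuck-at-0, M1 inverted output, M3 stuck-at-1, M3 inverted output, M4 stuck-at-0, M4 inverted output.
Test 3 (A=0, B=0, C=0): fault-free M1=0, M2=1, M3=0, M4=1, M5=0, M6=0 → 0; observed 0. Eliminates M6 stuck-at-1, M6 inverted output.
Test 4 (A=0, B=0, C=1): fault-free M1=0, M2=0, M3=1, M4=0, M5=1, M6=1 → 1; observed 0. Eliminates M5 stuck-at-1.
Only M5 inverted output is consistent with every test.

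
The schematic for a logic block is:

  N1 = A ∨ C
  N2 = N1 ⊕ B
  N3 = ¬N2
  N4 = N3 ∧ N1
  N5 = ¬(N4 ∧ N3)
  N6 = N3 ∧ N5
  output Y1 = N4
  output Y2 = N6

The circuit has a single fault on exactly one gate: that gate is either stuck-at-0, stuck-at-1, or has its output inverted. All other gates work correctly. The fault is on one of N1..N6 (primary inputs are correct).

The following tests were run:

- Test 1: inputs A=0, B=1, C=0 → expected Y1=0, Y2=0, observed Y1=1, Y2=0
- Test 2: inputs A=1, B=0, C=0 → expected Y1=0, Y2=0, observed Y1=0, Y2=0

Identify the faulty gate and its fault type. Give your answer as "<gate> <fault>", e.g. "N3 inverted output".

Fault-free values for test 1 (A=0, B=1, C=0): N1=0, N2=1, N3=0, N4=0, N5=1, N6=0, giving Y1=0, Y2=0. Observed Y1=1, Y2=0.
Test 1: faults giving observed Y1=1, Y2=0 are {N1 stuck-at-1, N1 inverted output, N4 stuck-at-1, N4 inverted output}.
Test 2 (A=1, B=0, C=0): fault-free N1=1, N2=1, N3=0, N4=0, N5=1, N6=0 → Y1=0, Y2=0; observed Y1=0, Y2=0. Eliminates N1 inverted output, N4 stuck-at-1, N4 inverted output.
Only N1 stuck-at-1 is consistent with every test.

N1 stuck-at-1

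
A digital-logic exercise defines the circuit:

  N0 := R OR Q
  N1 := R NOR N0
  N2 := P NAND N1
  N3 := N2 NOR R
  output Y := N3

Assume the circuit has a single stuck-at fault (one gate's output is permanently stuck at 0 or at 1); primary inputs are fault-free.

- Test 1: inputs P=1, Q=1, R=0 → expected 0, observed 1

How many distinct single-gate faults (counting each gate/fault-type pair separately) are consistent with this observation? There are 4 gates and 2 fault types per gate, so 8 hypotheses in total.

4

Fault-free: N0=1, N1=0, N2=1, N3=0 → 0. Observed 1.
  N0 stuck-at-0: output 1 ✓
  N0 stuck-at-1: output 0 ✗
  N1 stuck-at-0: output 0 ✗
  N1 stuck-at-1: output 1 ✓
  N2 stuck-at-0: output 1 ✓
  N2 stuck-at-1: output 0 ✗
  N3 stuck-at-0: output 0 ✗
  N3 stuck-at-1: output 1 ✓
Consistent faults: {N0 stuck-at-0, N1 stuck-at-1, N2 stuck-at-0, N3 stuck-at-1} — 4 in all.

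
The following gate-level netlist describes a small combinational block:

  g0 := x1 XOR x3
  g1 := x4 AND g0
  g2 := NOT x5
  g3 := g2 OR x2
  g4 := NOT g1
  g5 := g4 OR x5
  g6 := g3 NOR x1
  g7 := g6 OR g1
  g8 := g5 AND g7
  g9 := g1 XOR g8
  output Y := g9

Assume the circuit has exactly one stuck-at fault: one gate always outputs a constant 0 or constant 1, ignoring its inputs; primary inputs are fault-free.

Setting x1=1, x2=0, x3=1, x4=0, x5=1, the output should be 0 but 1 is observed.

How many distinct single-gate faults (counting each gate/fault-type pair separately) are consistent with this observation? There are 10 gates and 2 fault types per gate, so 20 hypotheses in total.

Fault-free: g0=0, g1=0, g2=0, g3=0, g4=1, g5=1, g6=0, g7=0, g8=0, g9=0 → 0. Observed 1.
  g0: none of the 2 fault types match ✗
  g1: none of the 2 fault types match ✗
  g2: none of the 2 fault types match ✗
  g3: none of the 2 fault types match ✗
  g4: none of the 2 fault types match ✗
  g5: none of the 2 fault types match ✗
  g6: stuck-at-1 ✓; others ✗
  g7: stuck-at-1 ✓; others ✗
  g8: stuck-at-1 ✓; others ✗
  g9: stuck-at-1 ✓; others ✗
Consistent faults: {g6 stuck-at-1, g7 stuck-at-1, g8 stuck-at-1, g9 stuck-at-1} — 4 in all.

4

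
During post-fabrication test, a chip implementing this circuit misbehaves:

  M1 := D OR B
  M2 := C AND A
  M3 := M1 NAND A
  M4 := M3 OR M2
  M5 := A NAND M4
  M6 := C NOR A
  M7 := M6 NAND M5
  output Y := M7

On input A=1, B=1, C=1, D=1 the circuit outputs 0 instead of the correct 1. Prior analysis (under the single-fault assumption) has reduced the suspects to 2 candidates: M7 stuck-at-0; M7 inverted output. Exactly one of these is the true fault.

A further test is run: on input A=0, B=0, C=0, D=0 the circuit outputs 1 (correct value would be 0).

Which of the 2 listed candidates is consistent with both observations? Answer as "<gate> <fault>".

Evaluate each candidate on input A=0, B=0, C=0, D=0:
  M7 stuck-at-0: M1=0, M2=0, M3=1, M4=1, M5=1, M6=1, M7=0 [stuck-at-0] → 0 — eliminated
  M7 inverted output: M1=0, M2=0, M3=1, M4=1, M5=1, M6=1, M7=1 [inverted output] → 1 — matches
Only M7 inverted output reproduces the observed 1.

M7 inverted output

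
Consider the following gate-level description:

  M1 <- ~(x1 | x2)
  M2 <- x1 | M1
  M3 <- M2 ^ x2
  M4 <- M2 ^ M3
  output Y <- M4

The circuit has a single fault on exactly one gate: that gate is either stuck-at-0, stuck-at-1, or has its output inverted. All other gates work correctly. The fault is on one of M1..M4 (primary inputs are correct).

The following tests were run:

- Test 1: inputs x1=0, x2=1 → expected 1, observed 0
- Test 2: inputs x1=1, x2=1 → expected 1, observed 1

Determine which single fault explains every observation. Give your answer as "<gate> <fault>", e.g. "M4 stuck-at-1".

M3 stuck-at-0

Fault-free values for test 1 (x1=0, x2=1): M1=0, M2=0, M3=1, M4=1, giving Y=1. Observed 0.
Test 1: faults giving observed 0 are {M3 stuck-at-0, M3 inverted output, M4 stuck-at-0, M4 inverted output}.
Test 2 (x1=1, x2=1): fault-free M1=0, M2=1, M3=0, M4=1 → 1; observed 1. Eliminates M3 inverted output, M4 stuck-at-0, M4 inverted output.
Only M3 stuck-at-0 is consistent with every test.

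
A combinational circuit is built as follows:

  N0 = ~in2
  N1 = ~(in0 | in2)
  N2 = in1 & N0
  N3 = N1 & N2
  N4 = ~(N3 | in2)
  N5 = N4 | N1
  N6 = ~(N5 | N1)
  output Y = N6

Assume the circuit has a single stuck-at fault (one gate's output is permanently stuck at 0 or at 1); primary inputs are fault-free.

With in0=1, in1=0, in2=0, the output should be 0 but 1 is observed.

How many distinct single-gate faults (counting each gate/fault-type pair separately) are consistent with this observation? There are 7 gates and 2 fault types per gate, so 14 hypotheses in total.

4

Fault-free: N0=1, N1=0, N2=0, N3=0, N4=1, N5=1, N6=0 → 0. Observed 1.
  N0 stuck-at-0: output 0 ✗
  N0 stuck-at-1: output 0 ✗
  N1 stuck-at-0: output 0 ✗
  N1 stuck-at-1: output 0 ✗
  N2 stuck-at-0: output 0 ✗
  N2 stuck-at-1: output 0 ✗
  N3 stuck-at-0: output 0 ✗
  N3 stuck-at-1: output 1 ✓
  N4 stuck-at-0: output 1 ✓
  N4 stuck-at-1: output 0 ✗
  N5 stuck-at-0: output 1 ✓
  N5 stuck-at-1: output 0 ✗
  N6 stuck-at-0: output 0 ✗
  N6 stuck-at-1: output 1 ✓
Consistent faults: {N3 stuck-at-1, N4 stuck-at-0, N5 stuck-at-0, N6 stuck-at-1} — 4 in all.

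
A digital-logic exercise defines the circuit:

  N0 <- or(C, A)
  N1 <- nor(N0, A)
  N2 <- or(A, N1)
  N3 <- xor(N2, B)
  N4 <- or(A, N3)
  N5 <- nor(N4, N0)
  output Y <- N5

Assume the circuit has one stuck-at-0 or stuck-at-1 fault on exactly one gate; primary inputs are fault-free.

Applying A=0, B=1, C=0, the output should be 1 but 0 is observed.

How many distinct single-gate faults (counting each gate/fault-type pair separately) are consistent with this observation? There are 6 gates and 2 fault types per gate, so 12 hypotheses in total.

Fault-free: N0=0, N1=1, N2=1, N3=0, N4=0, N5=1 → 1. Observed 0.
  N0 stuck-at-0: output 1 ✗
  N0 stuck-at-1: output 0 ✓
  N1 stuck-at-0: output 0 ✓
  N1 stuck-at-1: output 1 ✗
  N2 stuck-at-0: output 0 ✓
  N2 stuck-at-1: output 1 ✗
  N3 stuck-at-0: output 1 ✗
  N3 stuck-at-1: output 0 ✓
  N4 stuck-at-0: output 1 ✗
  N4 stuck-at-1: output 0 ✓
  N5 stuck-at-0: output 0 ✓
  N5 stuck-at-1: output 1 ✗
Consistent faults: {N0 stuck-at-1, N1 stuck-at-0, N2 stuck-at-0, N3 stuck-at-1, N4 stuck-at-1, N5 stuck-at-0} — 6 in all.

6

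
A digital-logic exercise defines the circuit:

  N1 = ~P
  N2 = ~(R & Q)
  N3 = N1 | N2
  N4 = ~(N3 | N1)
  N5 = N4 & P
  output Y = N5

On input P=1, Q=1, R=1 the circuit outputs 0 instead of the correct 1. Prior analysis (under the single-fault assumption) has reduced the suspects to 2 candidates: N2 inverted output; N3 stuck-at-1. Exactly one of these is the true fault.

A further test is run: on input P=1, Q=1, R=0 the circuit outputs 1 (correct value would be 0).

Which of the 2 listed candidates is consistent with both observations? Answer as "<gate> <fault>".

N2 inverted output

Evaluate each candidate on input P=1, Q=1, R=0:
  N2 inverted output: N1=0, N2=0 [inverted output], N3=0, N4=1, N5=1 → 1 — matches
  N3 stuck-at-1: N1=0, N2=1, N3=1 [stuck-at-1], N4=0, N5=0 → 0 — eliminated
Only N2 inverted output reproduces the observed 1.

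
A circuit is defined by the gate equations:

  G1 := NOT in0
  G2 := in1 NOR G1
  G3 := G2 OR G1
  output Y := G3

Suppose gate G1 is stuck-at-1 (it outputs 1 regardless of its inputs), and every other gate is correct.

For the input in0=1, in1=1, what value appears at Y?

1

Propagate with G1 forced: G1=1 [stuck-at-1], G2=0, G3=1.
So Y = 1. (Without the fault it would be 0.)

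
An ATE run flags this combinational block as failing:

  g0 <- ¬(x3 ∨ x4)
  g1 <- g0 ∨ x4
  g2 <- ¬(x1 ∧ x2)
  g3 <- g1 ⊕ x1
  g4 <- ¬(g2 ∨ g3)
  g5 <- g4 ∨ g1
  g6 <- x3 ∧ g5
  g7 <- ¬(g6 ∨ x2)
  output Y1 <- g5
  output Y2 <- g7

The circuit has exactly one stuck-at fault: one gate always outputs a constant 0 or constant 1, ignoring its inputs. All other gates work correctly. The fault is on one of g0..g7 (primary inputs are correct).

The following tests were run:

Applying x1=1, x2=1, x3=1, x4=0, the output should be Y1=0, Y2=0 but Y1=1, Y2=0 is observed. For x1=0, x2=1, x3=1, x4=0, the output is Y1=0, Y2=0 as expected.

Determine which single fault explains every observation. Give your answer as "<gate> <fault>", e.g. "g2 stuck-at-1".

Fault-free values for test 1 (x1=1, x2=1, x3=1, x4=0): g0=0, g1=0, g2=0, g3=1, g4=0, g5=0, g6=0, g7=0, giving Y1=0, Y2=0. Observed Y1=1, Y2=0.
Test 1: faults giving observed Y1=1, Y2=0 are {g0 stuck-at-1, g1 stuck-at-1, g3 stuck-at-0, g4 stuck-at-1, g5 stuck-at-1}.
Test 2 (x1=0, x2=1, x3=1, x4=0): fault-free g0=0, g1=0, g2=1, g3=0, g4=0, g5=0, g6=0, g7=0 → Y1=0, Y2=0; observed Y1=0, Y2=0. Eliminates g0 stuck-at-1, g1 stuck-at-1, g4 stuck-at-1, g5 stuck-at-1.
Only g3 stuck-at-0 is consistent with every test.

g3 stuck-at-0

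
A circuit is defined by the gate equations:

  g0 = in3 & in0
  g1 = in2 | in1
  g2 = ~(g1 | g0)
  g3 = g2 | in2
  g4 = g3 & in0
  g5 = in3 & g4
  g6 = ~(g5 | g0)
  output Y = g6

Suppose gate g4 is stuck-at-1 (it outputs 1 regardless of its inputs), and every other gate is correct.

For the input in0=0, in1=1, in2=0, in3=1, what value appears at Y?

Propagate with g4 forced: g0=0, g1=1, g2=0, g3=0, g4=1 [stuck-at-1], g5=1, g6=0.
So Y = 0. (Without the fault it would be 1.)

0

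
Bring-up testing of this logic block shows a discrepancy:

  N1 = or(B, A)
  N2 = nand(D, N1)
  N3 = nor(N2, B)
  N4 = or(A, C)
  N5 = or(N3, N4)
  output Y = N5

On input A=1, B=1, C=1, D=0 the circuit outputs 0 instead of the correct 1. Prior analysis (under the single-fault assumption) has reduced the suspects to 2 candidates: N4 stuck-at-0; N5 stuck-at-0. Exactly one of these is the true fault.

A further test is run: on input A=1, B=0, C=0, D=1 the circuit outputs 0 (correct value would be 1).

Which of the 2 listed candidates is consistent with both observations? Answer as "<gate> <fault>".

Evaluate each candidate on input A=1, B=0, C=0, D=1:
  N4 stuck-at-0: N1=1, N2=0, N3=1, N4=0 [stuck-at-0], N5=1 → 1 — eliminated
  N5 stuck-at-0: N1=1, N2=0, N3=1, N4=1, N5=0 [stuck-at-0] → 0 — matches
Only N5 stuck-at-0 reproduces the observed 0.

N5 stuck-at-0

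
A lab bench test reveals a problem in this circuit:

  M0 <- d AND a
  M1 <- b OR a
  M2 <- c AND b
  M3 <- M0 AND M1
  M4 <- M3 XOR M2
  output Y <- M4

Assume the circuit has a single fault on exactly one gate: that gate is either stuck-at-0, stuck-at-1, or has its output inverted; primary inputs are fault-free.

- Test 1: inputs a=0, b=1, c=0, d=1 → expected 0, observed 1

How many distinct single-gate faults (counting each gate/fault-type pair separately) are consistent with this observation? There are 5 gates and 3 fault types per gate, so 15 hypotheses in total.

8

Fault-free: M0=0, M1=1, M2=0, M3=0, M4=0 → 0. Observed 1.
  M0: stuck-at-1, inverted output ✓; others ✗
  M1: none of the 3 fault types match ✗
  M2: stuck-at-1, inverted output ✓; others ✗
  M3: stuck-at-1, inverted output ✓; others ✗
  M4: stuck-at-1, inverted output ✓; others ✗
Consistent faults: {M0 stuck-at-1, M0 inverted output, M2 stuck-at-1, M2 inverted output, M3 stuck-at-1, M3 inverted output, M4 stuck-at-1, M4 inverted output} — 8 in all.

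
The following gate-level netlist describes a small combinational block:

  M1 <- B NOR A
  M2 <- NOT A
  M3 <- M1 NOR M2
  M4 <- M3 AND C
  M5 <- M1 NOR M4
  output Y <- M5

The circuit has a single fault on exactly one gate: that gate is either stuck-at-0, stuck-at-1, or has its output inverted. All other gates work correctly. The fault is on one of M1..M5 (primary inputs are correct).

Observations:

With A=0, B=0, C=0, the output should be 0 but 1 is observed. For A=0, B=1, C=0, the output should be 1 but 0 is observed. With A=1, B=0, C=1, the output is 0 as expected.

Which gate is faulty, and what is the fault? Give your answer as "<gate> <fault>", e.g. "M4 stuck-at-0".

Fault-free values for test 1 (A=0, B=0, C=0): M1=1, M2=1, M3=0, M4=0, M5=0, giving Y=0. Observed 1.
Test 1: faults giving observed 1 are {M1 stuck-at-0, M1 inverted output, M5 stuck-at-1, M5 inverted output}.
Test 2 (A=0, B=1, C=0): fault-free M1=0, M2=1, M3=0, M4=0, M5=1 → 1; observed 0. Eliminates M1 stuck-at-0, M5 stuck-at-1.
Test 3 (A=1, B=0, C=1): fault-free M1=0, M2=0, M3=1, M4=1, M5=0 → 0; observed 0. Eliminates M5 inverted output.
Only M1 inverted output is consistent with every test.

M1 inverted output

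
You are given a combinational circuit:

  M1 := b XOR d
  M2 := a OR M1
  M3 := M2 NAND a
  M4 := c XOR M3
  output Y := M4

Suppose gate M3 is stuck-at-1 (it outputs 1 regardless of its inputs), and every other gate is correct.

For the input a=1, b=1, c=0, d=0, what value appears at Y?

Propagate with M3 forced: M1=1, M2=1, M3=1 [stuck-at-1], M4=1.
So Y = 1. (Without the fault it would be 0.)

1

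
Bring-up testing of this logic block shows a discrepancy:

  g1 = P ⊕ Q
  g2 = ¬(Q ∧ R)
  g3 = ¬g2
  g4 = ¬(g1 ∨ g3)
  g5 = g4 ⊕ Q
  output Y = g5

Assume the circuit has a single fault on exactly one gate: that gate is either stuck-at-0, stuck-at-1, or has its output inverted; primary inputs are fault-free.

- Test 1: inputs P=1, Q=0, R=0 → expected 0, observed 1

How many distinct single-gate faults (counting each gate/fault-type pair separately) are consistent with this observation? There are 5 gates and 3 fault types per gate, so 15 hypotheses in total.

Fault-free: g1=1, g2=1, g3=0, g4=0, g5=0 → 0. Observed 1.
  g1: stuck-at-0, inverted output ✓; others ✗
  g2: none of the 3 fault types match ✗
  g3: none of the 3 fault types match ✗
  g4: stuck-at-1, inverted output ✓; others ✗
  g5: stuck-at-1, inverted output ✓; others ✗
Consistent faults: {g1 stuck-at-0, g1 inverted output, g4 stuck-at-1, g4 inverted output, g5 stuck-at-1, g5 inverted output} — 6 in all.

6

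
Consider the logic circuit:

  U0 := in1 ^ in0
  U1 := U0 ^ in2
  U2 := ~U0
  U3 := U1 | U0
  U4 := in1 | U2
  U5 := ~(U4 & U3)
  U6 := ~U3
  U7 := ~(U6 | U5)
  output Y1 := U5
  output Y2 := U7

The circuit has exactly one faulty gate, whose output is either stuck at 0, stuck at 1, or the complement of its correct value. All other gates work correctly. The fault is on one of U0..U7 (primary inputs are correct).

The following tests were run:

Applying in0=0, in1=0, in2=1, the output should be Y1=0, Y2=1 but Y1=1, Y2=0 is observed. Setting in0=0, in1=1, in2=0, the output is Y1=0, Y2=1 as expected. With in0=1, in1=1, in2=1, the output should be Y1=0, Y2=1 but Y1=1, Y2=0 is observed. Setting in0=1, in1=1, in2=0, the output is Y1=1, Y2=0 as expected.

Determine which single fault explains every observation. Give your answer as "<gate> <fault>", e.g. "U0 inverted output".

U1 stuck-at-0

Fault-free values for test 1 (in0=0, in1=0, in2=1): U0=0, U1=1, U2=1, U3=1, U4=1, U5=0, U6=0, U7=1, giving Y1=0, Y2=1. Observed Y1=1, Y2=0.
Test 1: faults giving observed Y1=1, Y2=0 are {U0 stuck-at-1, U0 inverted output, U1 stuck-at-0, U1 inverted output, U2 stuck-at-0, U2 inverted output, U3 stuck-at-0, U3 inverted output, U4 stuck-at-0, U4 inverted output, U5 stuck-at-1, U5 inverted output}.
Test 2 (in0=0, in1=1, in2=0): fault-free U0=1, U1=1, U2=0, U3=1, U4=1, U5=0, U6=0, U7=1 → Y1=0, Y2=1; observed Y1=0, Y2=1. Eliminates U0 inverted output, U3 stuck-at-0, U3 inverted output, U4 stuck-at-0, U4 inverted output, U5 stuck-at-1, U5 inverted output.
Test 3 (in0=1, in1=1, in2=1): fault-free U0=0, U1=1, U2=1, U3=1, U4=1, U5=0, U6=0, U7=1 → Y1=0, Y2=1; observed Y1=1, Y2=0. Eliminates U0 stuck-at-1, U2 stuck-at-0, U2 inverted output.
Test 4 (in0=1, in1=1, in2=0): fault-free U0=0, U1=0, U2=1, U3=0, U4=1, U5=1, U6=1, U7=0 → Y1=1, Y2=0; observed Y1=1, Y2=0. Eliminates U1 inverted output.
Only U1 stuck-at-0 is consistent with every test.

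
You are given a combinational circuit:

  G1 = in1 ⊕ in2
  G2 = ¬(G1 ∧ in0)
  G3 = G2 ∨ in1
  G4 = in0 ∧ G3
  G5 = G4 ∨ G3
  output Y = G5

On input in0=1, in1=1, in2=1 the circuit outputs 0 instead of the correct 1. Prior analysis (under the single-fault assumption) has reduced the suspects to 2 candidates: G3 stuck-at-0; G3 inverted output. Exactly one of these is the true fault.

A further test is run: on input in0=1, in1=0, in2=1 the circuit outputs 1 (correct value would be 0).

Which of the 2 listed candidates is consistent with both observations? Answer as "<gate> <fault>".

G3 inverted output

Evaluate each candidate on input in0=1, in1=0, in2=1:
  G3 stuck-at-0: G1=1, G2=0, G3=0 [stuck-at-0], G4=0, G5=0 → 0 — eliminated
  G3 inverted output: G1=1, G2=0, G3=1 [inverted output], G4=1, G5=1 → 1 — matches
Only G3 inverted output reproduces the observed 1.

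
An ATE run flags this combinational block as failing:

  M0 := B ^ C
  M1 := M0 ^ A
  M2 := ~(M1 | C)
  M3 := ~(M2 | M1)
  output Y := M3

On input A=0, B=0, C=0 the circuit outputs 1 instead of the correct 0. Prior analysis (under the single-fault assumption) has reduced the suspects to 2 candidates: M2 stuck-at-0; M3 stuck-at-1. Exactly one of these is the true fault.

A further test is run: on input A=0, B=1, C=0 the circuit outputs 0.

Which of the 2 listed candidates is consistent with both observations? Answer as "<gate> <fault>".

Evaluate each candidate on input A=0, B=1, C=0:
  M2 stuck-at-0: M0=1, M1=1, M2=0 [stuck-at-0], M3=0 → 0 — matches
  M3 stuck-at-1: M0=1, M1=1, M2=0, M3=1 [stuck-at-1] → 1 — eliminated
Only M2 stuck-at-0 reproduces the observed 0.

M2 stuck-at-0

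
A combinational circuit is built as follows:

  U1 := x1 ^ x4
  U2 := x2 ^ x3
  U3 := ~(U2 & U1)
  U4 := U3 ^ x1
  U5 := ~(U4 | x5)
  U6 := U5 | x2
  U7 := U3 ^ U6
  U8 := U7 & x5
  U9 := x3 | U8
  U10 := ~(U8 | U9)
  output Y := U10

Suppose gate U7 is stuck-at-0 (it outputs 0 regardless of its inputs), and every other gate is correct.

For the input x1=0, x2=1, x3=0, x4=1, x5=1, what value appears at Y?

1

Propagate with U7 forced: U1=1, U2=1, U3=0, U4=0, U5=0, U6=1, U7=0 [stuck-at-0], U8=0, U9=0, U10=1.
So Y = 1. (Without the fault it would be 0.)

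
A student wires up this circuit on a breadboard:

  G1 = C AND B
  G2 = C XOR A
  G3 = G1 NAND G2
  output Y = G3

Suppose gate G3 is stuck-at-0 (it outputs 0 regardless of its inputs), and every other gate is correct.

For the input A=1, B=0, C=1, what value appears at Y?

Propagate with G3 forced: G1=0, G2=0, G3=0 [stuck-at-0].
So Y = 0. (Without the fault it would be 1.)

0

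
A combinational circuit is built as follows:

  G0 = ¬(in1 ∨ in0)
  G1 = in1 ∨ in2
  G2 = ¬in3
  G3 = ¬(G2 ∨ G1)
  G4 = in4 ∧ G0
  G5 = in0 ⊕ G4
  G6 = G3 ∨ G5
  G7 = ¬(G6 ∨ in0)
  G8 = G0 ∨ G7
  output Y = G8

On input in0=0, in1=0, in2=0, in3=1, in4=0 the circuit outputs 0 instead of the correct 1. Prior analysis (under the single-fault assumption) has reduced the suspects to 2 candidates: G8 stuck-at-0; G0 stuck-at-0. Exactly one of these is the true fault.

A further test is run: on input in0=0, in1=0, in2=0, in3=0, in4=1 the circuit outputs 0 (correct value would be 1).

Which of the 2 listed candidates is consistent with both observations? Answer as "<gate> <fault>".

G8 stuck-at-0

Evaluate each candidate on input in0=0, in1=0, in2=0, in3=0, in4=1:
  G8 stuck-at-0: G0=1, G1=0, G2=1, G3=0, G4=1, G5=1, G6=1, G7=0, G8=0 [stuck-at-0] → 0 — matches
  G0 stuck-at-0: G0=0 [stuck-at-0], G1=0, G2=1, G3=0, G4=0, G5=0, G6=0, G7=1, G8=1 → 1 — eliminated
Only G8 stuck-at-0 reproduces the observed 0.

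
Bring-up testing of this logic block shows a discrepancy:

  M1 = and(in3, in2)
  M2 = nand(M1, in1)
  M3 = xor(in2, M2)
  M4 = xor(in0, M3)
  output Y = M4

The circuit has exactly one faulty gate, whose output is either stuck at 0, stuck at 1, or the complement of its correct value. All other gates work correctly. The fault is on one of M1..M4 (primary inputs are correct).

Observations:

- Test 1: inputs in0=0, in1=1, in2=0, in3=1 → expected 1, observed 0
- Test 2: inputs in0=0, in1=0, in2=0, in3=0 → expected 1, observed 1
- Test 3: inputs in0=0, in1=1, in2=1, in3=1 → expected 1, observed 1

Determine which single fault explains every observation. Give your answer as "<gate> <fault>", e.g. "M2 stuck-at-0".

M1 stuck-at-1

Fault-free values for test 1 (in0=0, in1=1, in2=0, in3=1): M1=0, M2=1, M3=1, M4=1, giving Y=1. Observed 0.
Test 1: faults giving observed 0 are {M1 stuck-at-1, M1 inverted output, M2 stuck-at-0, M2 inverted output, M3 stuck-at-0, M3 inverted output, M4 stuck-at-0, M4 inverted output}.
Test 2 (in0=0, in1=0, in2=0, in3=0): fault-free M1=0, M2=1, M3=1, M4=1 → 1; observed 1. Eliminates M2 stuck-at-0, M2 inverted output, M3 stuck-at-0, M3 inverted output, M4 stuck-at-0, M4 inverted output.
Test 3 (in0=0, in1=1, in2=1, in3=1): fault-free M1=1, M2=0, M3=1, M4=1 → 1; observed 1. Eliminates M1 inverted output.
Only M1 stuck-at-1 is consistent with every test.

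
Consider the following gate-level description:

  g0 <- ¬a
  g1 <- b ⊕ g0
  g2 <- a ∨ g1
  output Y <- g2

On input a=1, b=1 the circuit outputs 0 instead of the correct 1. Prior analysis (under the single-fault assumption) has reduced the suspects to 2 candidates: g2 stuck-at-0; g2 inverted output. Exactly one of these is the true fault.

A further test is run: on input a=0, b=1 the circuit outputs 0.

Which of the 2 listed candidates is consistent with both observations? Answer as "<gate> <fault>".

Evaluate each candidate on input a=0, b=1:
  g2 stuck-at-0: g0=1, g1=0, g2=0 [stuck-at-0] → 0 — matches
  g2 inverted output: g0=1, g1=0, g2=1 [inverted output] → 1 — eliminated
Only g2 stuck-at-0 reproduces the observed 0.

g2 stuck-at-0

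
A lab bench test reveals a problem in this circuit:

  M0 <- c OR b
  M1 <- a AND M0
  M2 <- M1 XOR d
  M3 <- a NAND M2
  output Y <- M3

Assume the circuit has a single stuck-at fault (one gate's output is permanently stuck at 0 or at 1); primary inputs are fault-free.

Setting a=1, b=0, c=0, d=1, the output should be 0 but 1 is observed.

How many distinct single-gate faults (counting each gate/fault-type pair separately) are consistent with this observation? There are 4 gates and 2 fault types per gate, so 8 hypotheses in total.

Fault-free: M0=0, M1=0, M2=1, M3=0 → 0. Observed 1.
  M0 stuck-at-0: output 0 ✗
  M0 stuck-at-1: output 1 ✓
  M1 stuck-at-0: output 0 ✗
  M1 stuck-at-1: output 1 ✓
  M2 stuck-at-0: output 1 ✓
  M2 stuck-at-1: output 0 ✗
  M3 stuck-at-0: output 0 ✗
  M3 stuck-at-1: output 1 ✓
Consistent faults: {M0 stuck-at-1, M1 stuck-at-1, M2 stuck-at-0, M3 stuck-at-1} — 4 in all.

4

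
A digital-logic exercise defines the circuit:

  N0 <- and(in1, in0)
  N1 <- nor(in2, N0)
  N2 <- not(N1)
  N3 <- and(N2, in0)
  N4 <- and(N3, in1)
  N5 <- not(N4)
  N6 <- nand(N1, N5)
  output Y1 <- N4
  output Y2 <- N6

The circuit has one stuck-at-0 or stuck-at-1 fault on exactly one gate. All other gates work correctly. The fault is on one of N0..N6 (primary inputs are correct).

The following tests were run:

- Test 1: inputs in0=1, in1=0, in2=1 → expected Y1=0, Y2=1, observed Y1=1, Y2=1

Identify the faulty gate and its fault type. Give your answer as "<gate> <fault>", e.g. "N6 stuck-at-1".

N4 stuck-at-1

Fault-free values for test 1 (in0=1, in1=0, in2=1): N0=0, N1=0, N2=1, N3=1, N4=0, N5=1, N6=1, giving Y1=0, Y2=1. Observed Y1=1, Y2=1.
Test 1: faults giving observed Y1=1, Y2=1 are {N4 stuck-at-1}.
Only N4 stuck-at-1 is consistent with every test.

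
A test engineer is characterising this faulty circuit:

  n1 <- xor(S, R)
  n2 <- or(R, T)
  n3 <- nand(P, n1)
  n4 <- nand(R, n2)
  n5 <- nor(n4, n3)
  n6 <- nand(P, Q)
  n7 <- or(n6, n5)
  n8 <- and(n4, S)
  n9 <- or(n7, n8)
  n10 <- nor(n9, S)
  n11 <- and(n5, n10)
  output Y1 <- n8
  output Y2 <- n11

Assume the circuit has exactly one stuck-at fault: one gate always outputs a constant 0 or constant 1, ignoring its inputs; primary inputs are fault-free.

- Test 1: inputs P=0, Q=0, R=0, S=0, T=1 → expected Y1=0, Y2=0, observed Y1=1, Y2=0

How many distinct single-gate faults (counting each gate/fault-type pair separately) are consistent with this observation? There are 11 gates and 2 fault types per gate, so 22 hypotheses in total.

1

Fault-free: n1=0, n2=1, n3=1, n4=1, n5=0, n6=1, n7=1, n8=0, n9=1, n10=0, n11=0 → Y1=0, Y2=0. Observed Y1=1, Y2=0.
  n1: none of the 2 fault types match ✗
  n2: none of the 2 fault types match ✗
  n3: none of the 2 fault types match ✗
  n4: none of the 2 fault types match ✗
  n5: none of the 2 fault types match ✗
  n6: none of the 2 fault types match ✗
  n7: none of the 2 fault types match ✗
  n8: stuck-at-1 ✓; others ✗
  n9: none of the 2 fault types match ✗
  n10: none of the 2 fault types match ✗
  n11: none of the 2 fault types match ✗
Consistent faults: {n8 stuck-at-1} — 1 in all.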